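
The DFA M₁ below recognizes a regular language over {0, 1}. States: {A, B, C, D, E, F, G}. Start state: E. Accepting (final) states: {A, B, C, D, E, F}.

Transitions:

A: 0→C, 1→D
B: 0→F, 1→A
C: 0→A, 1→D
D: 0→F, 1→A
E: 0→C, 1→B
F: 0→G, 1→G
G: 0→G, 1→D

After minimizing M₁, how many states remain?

Initial partition by acceptance: {A,B,C,D,E,F} | {G}.
On input 0, block {A,B,C,D,E,F} splits into {A,B,C,D,E} and {F}.
Refine {A,B,C,D,E} on symbol 0: members go to different blocks, giving {A,C,E} and {B,D}.
No further refinement is possible. Final partition (4 blocks): {A,C,E} | {G} | {F} | {B,D}.

4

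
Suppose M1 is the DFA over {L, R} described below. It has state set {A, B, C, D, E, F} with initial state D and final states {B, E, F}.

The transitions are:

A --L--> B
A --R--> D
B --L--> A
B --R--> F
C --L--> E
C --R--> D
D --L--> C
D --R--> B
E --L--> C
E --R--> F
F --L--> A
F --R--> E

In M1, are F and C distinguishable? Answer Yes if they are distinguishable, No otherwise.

Start with accepting vs non-accepting: {B,E,F} | {A,C,D}.
Refine {A,C,D} on symbol L: members go to different blocks, giving {A,C} and {D}.
No further refinement is possible. Final partition (3 blocks): {B,E,F} | {A,C} | {D}.
F and C end up in different blocks, so they are distinguishable. For instance, the string 'ε' is accepted from only F.

Yes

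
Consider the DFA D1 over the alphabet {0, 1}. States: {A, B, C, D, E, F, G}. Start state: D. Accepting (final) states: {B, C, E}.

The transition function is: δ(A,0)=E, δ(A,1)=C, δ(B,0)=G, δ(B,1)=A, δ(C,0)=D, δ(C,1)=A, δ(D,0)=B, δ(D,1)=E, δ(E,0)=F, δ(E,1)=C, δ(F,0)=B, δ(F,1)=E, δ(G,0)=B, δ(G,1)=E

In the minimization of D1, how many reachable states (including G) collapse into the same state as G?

All states are reachable from the start state.
Initial partition by acceptance: {B,C,E} | {A,D,F,G}.
On input 1, block {B,C,E} splits into {B,C} and {E}.
Split {A,D,F,G} by δ(·,0) → {D,F,G} and {A}.
Stable partition: {B,C} | {D,F,G} | {E} | {A} — 4 equivalence classes.
The equivalence class containing G is {D,F,G}, of size 3.

3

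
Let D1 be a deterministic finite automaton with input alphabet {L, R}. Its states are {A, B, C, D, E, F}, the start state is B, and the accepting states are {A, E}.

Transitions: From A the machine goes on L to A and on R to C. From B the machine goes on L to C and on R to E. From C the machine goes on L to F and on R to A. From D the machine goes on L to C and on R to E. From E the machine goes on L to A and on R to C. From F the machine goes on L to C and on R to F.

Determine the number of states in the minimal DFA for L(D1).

4

States {D} cannot be reached from the start state, so discard them.
P0 = {A,E} | {B,C,F}.
On input R, block {B,C,F} splits into {B,C} and {F}.
Refine {B,C} on symbol L: members go to different blocks, giving {B} and {C}.
No further refinement is possible. Final partition (4 blocks): {A,E} | {B} | {F} | {C}.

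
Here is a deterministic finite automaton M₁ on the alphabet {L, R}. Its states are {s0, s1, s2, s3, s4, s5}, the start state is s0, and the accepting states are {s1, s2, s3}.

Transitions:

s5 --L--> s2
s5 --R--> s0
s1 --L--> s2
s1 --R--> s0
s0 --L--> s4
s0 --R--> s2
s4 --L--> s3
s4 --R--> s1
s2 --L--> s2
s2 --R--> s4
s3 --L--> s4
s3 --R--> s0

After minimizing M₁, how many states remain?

5

States {s5} cannot be reached from the start state, so discard them.
Start with accepting vs non-accepting: {s1,s2,s3} | {s0,s4}.
Refine {s1,s2,s3} on symbol L: members go to different blocks, giving {s1,s2} and {s3}.
Split {s0,s4} by δ(·,L) → {s0} and {s4}.
Split {s1,s2} by δ(·,R) → {s1} and {s2}.
Stable partition: {s1} | {s0} | {s3} | {s4} | {s2} — 5 equivalence classes.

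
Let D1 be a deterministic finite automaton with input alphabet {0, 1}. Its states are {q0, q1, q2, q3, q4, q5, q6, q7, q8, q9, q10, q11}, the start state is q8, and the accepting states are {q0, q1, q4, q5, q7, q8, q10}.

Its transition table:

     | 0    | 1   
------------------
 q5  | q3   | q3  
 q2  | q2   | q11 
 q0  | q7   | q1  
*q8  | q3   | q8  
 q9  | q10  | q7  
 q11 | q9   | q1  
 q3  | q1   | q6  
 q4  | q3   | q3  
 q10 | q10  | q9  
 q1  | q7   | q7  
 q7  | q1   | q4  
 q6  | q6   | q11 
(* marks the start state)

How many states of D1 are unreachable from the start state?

Starting at q8 and following transitions, the reachable set is {q1, q3, q4, q6, q7, q8, q9, q10, q11}. That leaves q0, q2, q5 unreachable — 3 in total.

3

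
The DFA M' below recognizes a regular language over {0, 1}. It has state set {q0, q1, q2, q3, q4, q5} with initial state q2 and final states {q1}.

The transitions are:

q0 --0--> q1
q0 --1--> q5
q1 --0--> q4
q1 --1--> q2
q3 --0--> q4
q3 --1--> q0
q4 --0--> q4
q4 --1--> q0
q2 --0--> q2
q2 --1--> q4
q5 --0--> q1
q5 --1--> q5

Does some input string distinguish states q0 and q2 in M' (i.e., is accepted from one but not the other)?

Reachable states from the start: {q0,q1,q2,q4,q5}. Unreachable: {q3} — drop them.
P0 = {q1} | {q0,q2,q4,q5}.
Refine {q0,q2,q4,q5} on symbol 0: members go to different blocks, giving {q0,q5} and {q2,q4}.
On input 1, block {q2,q4} splits into {q2} and {q4}.
No further refinement is possible. Final partition (4 blocks): {q1} | {q0,q5} | {q2} | {q4}.
q0 and q2 end up in different blocks, so they are distinguishable. For instance, the string '0' is accepted from only q0.

Yes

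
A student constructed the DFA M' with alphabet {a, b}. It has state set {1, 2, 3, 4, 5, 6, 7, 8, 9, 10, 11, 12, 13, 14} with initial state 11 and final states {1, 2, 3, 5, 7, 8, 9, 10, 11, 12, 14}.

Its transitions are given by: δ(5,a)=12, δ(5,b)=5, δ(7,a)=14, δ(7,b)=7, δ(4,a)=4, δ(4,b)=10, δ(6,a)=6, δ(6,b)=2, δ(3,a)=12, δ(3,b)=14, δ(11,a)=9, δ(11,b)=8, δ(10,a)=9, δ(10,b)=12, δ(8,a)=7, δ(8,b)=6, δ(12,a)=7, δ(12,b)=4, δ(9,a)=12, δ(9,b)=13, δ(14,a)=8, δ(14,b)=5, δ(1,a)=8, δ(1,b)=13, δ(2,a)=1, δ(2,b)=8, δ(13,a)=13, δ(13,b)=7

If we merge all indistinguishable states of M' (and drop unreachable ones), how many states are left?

7

First remove the unreachable states {3}; 13 states remain.
Initial partition by acceptance: {1,2,5,7,8,9,10,11,12,14} | {4,6,13}.
Refine {1,2,5,7,8,9,10,11,12,14} on symbol b: members go to different blocks, giving {2,5,7,10,11,14} and {1,8,9,12}.
On input a, block {2,5,7,10,11,14} splits into {2,5,10,11,14} and {7}.
Refine {2,5,10,11,14} on symbol b: members go to different blocks, giving {2,10,11} and {5,14}.
Refine {4,6,13} on symbol b: members go to different blocks, giving {4,6} and {13}.
Refine {1,8,9,12} on symbol a: members go to different blocks, giving {1,9} and {8,12}.
No further refinement is possible. Final partition (7 blocks): {2,10,11} | {4,6} | {1,9} | {7} | {5,14} | {13} | {8,12}.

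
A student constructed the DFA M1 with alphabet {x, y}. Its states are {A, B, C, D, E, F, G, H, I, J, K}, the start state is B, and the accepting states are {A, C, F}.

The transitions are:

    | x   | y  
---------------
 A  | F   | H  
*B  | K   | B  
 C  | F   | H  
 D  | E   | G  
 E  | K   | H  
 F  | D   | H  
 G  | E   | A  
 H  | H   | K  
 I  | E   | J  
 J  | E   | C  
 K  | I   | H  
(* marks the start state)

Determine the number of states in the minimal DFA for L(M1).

All states are reachable from the start state.
P0 = {A,C,F} | {B,D,E,G,H,I,J,K}.
On input x, block {A,C,F} splits into {A,C} and {F}.
On input y, block {B,D,E,G,H,I,J,K} splits into {B,D,E,H,I,K} and {G,J}.
On input y, block {B,D,E,H,I,K} splits into {B,E,H,K} and {D,I}.
Split {B,E,H,K} by δ(·,x) → {B,E,H} and {K}.
On input x, block {B,E,H} splits into {B,E} and {H}.
Refine {B,E} on symbol y: members go to different blocks, giving {B} and {E}.
Stable partition: {A,C} | {B} | {F} | {G,J} | {D,I} | {K} | {H} | {E} — 8 equivalence classes.

8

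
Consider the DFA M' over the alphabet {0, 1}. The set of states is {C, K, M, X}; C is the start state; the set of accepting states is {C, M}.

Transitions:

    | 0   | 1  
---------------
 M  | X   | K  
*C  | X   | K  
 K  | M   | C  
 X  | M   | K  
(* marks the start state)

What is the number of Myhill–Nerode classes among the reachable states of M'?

3

All states are reachable from the start state.
Start with accepting vs non-accepting: {C,M} | {K,X}.
Refine {K,X} on symbol 1: members go to different blocks, giving {K} and {X}.
The partition is now stable with 3 blocks: {C,M} | {K} | {X}.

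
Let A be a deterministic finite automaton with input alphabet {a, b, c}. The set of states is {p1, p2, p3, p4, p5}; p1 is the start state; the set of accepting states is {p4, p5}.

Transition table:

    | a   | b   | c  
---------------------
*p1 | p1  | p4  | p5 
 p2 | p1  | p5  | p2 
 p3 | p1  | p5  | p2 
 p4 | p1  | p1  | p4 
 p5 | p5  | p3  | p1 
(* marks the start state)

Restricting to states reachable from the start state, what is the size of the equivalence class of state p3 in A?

Every state is reachable, so we keep all 5.
Initial partition by acceptance: {p4,p5} | {p1,p2,p3}.
Refine {p4,p5} on symbol a: members go to different blocks, giving {p4} and {p5}.
On input b, block {p1,p2,p3} splits into {p2,p3} and {p1}.
The partition is now stable with 4 blocks: {p4} | {p2,p3} | {p5} | {p1}.
The equivalence class containing p3 is {p2,p3}, of size 2.

2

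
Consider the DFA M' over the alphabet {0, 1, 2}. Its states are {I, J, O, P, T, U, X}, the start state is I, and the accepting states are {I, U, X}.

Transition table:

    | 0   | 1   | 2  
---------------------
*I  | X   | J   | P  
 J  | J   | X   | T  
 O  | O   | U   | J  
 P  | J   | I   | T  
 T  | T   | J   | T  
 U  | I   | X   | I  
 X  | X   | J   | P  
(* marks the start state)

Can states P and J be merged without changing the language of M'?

Yes

Reachable states from the start: {I,J,P,T,X}. Unreachable: {O,U} — drop them.
Initial partition by acceptance: {I,X} | {J,P,T}.
On input 1, block {J,P,T} splits into {J,P} and {T}.
No further refinement is possible. Final partition (3 blocks): {I,X} | {J,P} | {T}.
P and J lie in the same block of the stable partition, so they are equivalent — no string distinguishes them.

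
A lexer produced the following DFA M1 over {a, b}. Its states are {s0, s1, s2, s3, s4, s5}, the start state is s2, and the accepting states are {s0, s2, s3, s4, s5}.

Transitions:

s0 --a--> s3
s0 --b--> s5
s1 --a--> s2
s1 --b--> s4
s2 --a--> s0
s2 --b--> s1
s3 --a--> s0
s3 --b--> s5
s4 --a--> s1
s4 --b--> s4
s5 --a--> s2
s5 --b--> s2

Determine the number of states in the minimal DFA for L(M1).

Every state is reachable, so we keep all 6.
P0 = {s0,s2,s3,s4,s5} | {s1}.
Refine {s0,s2,s3,s4,s5} on symbol a: members go to different blocks, giving {s0,s2,s3,s5} and {s4}.
Refine {s0,s2,s3,s5} on symbol b: members go to different blocks, giving {s0,s3,s5} and {s2}.
Refine {s0,s3,s5} on symbol a: members go to different blocks, giving {s0,s3} and {s5}.
Stable partition: {s0,s3} | {s1} | {s4} | {s2} | {s5} — 5 equivalence classes.

5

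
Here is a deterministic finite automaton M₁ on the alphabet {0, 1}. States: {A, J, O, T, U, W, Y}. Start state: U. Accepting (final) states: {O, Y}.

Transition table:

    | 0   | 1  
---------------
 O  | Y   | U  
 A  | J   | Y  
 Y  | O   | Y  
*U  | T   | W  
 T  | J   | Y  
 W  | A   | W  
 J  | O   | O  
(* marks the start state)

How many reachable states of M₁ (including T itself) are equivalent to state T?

Every state is reachable, so we keep all 7.
Initial partition by acceptance: {O,Y} | {A,J,T,U,W}.
Refine {O,Y} on symbol 1: members go to different blocks, giving {O} and {Y}.
Split {A,J,T,U,W} by δ(·,0) → {A,T,U,W} and {J}.
On input 0, block {A,T,U,W} splits into {A,T} and {U,W}.
The partition is now stable with 5 blocks: {O} | {A,T} | {Y} | {J} | {U,W}.
State T belongs to the block {A,T}, which has 2 states.

2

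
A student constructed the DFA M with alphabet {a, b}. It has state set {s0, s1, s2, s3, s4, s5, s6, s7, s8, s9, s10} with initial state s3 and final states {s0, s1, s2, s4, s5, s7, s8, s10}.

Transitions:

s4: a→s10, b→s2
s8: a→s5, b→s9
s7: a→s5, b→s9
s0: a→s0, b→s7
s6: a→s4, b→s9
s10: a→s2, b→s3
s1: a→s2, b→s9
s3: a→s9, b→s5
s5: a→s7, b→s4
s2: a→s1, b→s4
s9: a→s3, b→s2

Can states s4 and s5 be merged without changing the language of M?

States {s0,s6,s8} cannot be reached from the start state, so discard them.
P0 = {s1,s2,s4,s5,s7,s10} | {s3,s9}.
On input b, block {s1,s2,s4,s5,s7,s10} splits into {s1,s7,s10} and {s2,s4,s5}.
Stable partition: {s1,s7,s10} | {s3,s9} | {s2,s4,s5} — 3 equivalence classes.
s4 and s5 lie in the same block of the stable partition, so they are equivalent — no string distinguishes them.

Yes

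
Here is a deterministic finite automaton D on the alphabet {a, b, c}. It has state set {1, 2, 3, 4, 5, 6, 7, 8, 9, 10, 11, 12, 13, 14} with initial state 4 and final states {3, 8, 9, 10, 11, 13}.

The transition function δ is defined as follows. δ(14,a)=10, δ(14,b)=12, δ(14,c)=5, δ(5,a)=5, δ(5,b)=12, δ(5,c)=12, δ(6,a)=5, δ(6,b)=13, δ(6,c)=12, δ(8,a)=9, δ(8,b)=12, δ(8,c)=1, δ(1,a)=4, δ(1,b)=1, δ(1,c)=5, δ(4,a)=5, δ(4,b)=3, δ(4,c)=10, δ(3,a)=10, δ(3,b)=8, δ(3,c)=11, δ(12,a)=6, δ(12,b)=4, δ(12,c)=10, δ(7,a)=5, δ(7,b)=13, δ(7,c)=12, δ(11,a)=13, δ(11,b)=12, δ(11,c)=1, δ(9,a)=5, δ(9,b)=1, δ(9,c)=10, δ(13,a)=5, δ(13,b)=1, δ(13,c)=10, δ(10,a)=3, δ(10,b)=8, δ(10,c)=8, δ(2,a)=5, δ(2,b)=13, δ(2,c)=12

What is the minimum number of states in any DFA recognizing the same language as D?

8

Reachable states from the start: {1,3,4,5,6,8,9,10,11,12,13}. Unreachable: {2,7,14} — drop them.
P0 = {3,8,9,10,11,13} | {1,4,5,6,12}.
Split {3,8,9,10,11,13} by δ(·,a) → {3,8,10,11} and {9,13}.
On input a, block {3,8,10,11} splits into {3,10} and {8,11}.
On input b, block {1,4,5,6,12} splits into {1,5,12} and {4} and {6}.
On input a, block {1,5,12} splits into {1} and {5} and {12}.
Stable partition: {3,10} | {1} | {9,13} | {8,11} | {4} | {6} | {5} | {12} — 8 equivalence classes.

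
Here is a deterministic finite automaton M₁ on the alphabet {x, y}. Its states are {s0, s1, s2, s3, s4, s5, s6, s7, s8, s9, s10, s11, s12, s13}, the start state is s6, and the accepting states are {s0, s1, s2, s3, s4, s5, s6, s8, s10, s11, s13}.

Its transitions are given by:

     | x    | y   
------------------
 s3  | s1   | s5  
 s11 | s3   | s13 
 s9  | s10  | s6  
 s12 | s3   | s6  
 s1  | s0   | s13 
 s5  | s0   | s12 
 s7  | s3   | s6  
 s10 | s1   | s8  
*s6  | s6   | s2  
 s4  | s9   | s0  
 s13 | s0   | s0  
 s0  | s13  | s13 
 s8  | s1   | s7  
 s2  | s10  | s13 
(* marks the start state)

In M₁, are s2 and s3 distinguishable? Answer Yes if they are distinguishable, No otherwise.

Reachable states from the start: {s0,s1,s2,s3,s5,s6,s7,s8,s10,s12,s13}. Unreachable: {s4,s9,s11} — drop them.
Initial partition by acceptance: {s0,s1,s2,s3,s5,s6,s8,s10,s13} | {s7,s12}.
Split {s0,s1,s2,s3,s5,s6,s8,s10,s13} by δ(·,y) → {s0,s1,s2,s3,s6,s10,s13} and {s5,s8}.
On input y, block {s0,s1,s2,s3,s6,s10,s13} splits into {s0,s1,s2,s6,s13} and {s3,s10}.
Split {s0,s1,s2,s6,s13} by δ(·,x) → {s0,s1,s6,s13} and {s2}.
On input y, block {s0,s1,s6,s13} splits into {s0,s1,s13} and {s6}.
Stable partition: {s0,s1,s13} | {s7,s12} | {s5,s8} | {s3,s10} | {s2} | {s6} — 6 equivalence classes.
s2 and s3 end up in different blocks, so they are distinguishable. For instance, the string 'yy' is accepted from only s2.

Yes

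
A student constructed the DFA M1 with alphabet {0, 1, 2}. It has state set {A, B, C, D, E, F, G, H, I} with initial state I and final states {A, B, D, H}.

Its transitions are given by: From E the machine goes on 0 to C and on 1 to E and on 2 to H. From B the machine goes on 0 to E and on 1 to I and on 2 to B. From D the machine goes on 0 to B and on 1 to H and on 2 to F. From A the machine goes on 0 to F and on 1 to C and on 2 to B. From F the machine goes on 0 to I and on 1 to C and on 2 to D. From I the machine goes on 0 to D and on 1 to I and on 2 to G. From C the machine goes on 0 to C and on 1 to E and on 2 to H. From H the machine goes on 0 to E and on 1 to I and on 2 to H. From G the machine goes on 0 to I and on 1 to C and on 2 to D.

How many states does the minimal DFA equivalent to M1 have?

5

Reachable states from the start: {B,C,D,E,F,G,H,I}. Unreachable: {A} — drop them.
Initial partition by acceptance: {B,D,H} | {C,E,F,G,I}.
On input 0, block {B,D,H} splits into {B,H} and {D}.
On input 0, block {C,E,F,G,I} splits into {C,E,F,G} and {I}.
Refine {C,E,F,G} on symbol 0: members go to different blocks, giving {C,E} and {F,G}.
No further refinement is possible. Final partition (5 blocks): {B,H} | {C,E} | {D} | {I} | {F,G}.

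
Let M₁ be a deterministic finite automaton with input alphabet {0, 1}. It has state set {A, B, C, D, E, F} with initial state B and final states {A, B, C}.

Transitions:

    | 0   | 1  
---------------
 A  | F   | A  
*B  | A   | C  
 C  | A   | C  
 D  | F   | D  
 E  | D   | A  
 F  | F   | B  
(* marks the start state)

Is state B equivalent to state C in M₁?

First remove the unreachable states {D,E}; 4 states remain.
Start with accepting vs non-accepting: {A,B,C} | {F}.
Split {A,B,C} by δ(·,0) → {B,C} and {A}.
Stable partition: {B,C} | {F} | {A} — 3 equivalence classes.
B and C lie in the same block of the stable partition, so they are equivalent — no string distinguishes them.

Yes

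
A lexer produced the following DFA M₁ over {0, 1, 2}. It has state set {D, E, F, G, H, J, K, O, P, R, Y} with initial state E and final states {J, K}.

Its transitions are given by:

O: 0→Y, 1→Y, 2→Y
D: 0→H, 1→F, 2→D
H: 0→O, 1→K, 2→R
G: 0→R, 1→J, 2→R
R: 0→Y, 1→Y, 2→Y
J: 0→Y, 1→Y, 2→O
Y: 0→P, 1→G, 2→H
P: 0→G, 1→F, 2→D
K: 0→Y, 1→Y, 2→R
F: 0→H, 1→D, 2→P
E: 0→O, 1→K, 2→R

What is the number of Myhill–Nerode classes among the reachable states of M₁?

5

Start with accepting vs non-accepting: {J,K} | {D,E,F,G,H,O,P,R,Y}.
Refine {D,E,F,G,H,O,P,R,Y} on symbol 1: members go to different blocks, giving {D,F,O,P,R,Y} and {E,G,H}.
Refine {D,F,O,P,R,Y} on symbol 0: members go to different blocks, giving {O,R,Y} and {D,F,P}.
Split {O,R,Y} by δ(·,0) → {O,R} and {Y}.
No further refinement is possible. Final partition (5 blocks): {J,K} | {O,R} | {E,G,H} | {D,F,P} | {Y}.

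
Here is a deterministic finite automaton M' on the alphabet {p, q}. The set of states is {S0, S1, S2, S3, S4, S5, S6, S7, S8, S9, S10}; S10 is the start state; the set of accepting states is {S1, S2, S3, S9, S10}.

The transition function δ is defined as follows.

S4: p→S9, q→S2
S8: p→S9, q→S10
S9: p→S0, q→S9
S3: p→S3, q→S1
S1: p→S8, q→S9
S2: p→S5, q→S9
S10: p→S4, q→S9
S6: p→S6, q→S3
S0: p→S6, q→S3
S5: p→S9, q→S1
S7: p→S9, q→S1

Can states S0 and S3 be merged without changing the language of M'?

First remove the unreachable states {S7}; 10 states remain.
Start with accepting vs non-accepting: {S1,S2,S3,S9,S10} | {S0,S4,S5,S6,S8}.
Split {S1,S2,S3,S9,S10} by δ(·,p) → {S1,S2,S9,S10} and {S3}.
Split {S0,S4,S5,S6,S8} by δ(·,p) → {S4,S5,S8} and {S0,S6}.
On input p, block {S1,S2,S9,S10} splits into {S1,S2,S10} and {S9}.
No further refinement is possible. Final partition (5 blocks): {S1,S2,S10} | {S4,S5,S8} | {S3} | {S0,S6} | {S9}.
S0 and S3 end up in different blocks, so they are distinguishable. For instance, the string 'ε' is accepted from only S3.

No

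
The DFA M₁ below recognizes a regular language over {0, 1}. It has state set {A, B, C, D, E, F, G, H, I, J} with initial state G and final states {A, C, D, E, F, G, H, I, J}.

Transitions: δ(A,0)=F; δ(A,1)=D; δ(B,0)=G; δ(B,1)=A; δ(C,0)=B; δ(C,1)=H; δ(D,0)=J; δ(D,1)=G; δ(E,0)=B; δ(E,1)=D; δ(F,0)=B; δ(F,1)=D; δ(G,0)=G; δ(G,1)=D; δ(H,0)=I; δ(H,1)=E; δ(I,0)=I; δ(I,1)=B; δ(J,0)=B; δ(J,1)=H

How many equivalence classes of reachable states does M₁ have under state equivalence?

States {C} cannot be reached from the start state, so discard them.
P0 = {A,D,E,F,G,H,I,J} | {B}.
Split {A,D,E,F,G,H,I,J} by δ(·,0) → {A,D,G,H,I} and {E,F,J}.
On input 0, block {A,D,G,H,I} splits into {G,H,I} and {A,D}.
Refine {G,H,I} on symbol 1: members go to different blocks, giving {G} and {H} and {I}.
On input 1, block {E,F,J} splits into {E,F} and {J}.
Refine {A,D} on symbol 0: members go to different blocks, giving {A} and {D}.
Stable partition: {G} | {B} | {E,F} | {A} | {H} | {I} | {J} | {D} — 8 equivalence classes.

8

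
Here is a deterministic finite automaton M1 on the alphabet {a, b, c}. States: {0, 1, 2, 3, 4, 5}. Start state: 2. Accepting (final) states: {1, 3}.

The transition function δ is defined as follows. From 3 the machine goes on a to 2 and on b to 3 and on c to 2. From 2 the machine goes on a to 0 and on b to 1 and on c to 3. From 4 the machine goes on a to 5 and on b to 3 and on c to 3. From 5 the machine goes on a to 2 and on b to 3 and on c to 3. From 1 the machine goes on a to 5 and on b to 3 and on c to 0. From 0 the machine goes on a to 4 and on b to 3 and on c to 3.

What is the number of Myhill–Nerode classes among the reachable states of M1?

2

All states are reachable from the start state.
Initial partition by acceptance: {1,3} | {0,2,4,5}.
The partition is now stable with 2 blocks: {1,3} | {0,2,4,5}.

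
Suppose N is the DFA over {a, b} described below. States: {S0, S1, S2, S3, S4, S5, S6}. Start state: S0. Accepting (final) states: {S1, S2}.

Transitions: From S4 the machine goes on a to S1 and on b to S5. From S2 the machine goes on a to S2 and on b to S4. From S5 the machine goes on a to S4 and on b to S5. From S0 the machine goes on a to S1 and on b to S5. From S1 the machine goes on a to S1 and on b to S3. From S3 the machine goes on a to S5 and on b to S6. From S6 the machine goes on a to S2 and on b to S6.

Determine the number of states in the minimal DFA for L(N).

6

All states are reachable from the start state.
P0 = {S1,S2} | {S0,S3,S4,S5,S6}.
On input a, block {S0,S3,S4,S5,S6} splits into {S0,S4,S6} and {S3,S5}.
On input b, block {S1,S2} splits into {S1} and {S2}.
Refine {S0,S4,S6} on symbol a: members go to different blocks, giving {S0,S4} and {S6}.
On input a, block {S3,S5} splits into {S3} and {S5}.
The partition is now stable with 6 blocks: {S1} | {S0,S4} | {S3} | {S2} | {S6} | {S5}.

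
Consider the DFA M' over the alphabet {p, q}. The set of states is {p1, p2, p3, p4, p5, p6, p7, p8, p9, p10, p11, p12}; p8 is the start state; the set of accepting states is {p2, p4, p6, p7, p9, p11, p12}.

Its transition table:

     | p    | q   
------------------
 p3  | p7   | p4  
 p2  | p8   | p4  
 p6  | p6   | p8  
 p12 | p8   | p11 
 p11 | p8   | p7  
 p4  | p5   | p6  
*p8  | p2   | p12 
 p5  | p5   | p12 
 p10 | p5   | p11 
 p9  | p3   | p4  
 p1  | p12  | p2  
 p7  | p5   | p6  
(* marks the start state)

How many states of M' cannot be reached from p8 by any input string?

No path from p8 leads to p1, p3, p9, p10; the other 8 states are all reachable.

4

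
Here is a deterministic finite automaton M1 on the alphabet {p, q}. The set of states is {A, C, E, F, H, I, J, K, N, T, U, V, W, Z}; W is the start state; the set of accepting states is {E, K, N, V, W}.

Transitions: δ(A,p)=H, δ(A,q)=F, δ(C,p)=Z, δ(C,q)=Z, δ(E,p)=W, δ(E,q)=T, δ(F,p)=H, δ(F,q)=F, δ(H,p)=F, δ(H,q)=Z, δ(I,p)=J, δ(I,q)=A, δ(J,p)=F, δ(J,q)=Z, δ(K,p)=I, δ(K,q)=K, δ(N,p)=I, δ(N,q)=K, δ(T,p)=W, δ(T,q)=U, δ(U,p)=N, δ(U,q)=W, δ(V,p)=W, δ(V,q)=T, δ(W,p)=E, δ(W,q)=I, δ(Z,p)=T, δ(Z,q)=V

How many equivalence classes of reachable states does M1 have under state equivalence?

8

First remove the unreachable states {C}; 13 states remain.
Initial partition by acceptance: {E,K,N,V,W} | {A,F,H,I,J,T,U,Z}.
Split {E,K,N,V,W} by δ(·,p) → {E,V,W} and {K,N}.
Refine {A,F,H,I,J,T,U,Z} on symbol p: members go to different blocks, giving {A,F,H,I,J,Z} and {T} and {U}.
On input q, block {E,V,W} splits into {E,V} and {W}.
On input p, block {A,F,H,I,J,Z} splits into {A,F,H,I,J} and {Z}.
On input q, block {A,F,H,I,J} splits into {A,F,I} and {H,J}.
No further refinement is possible. Final partition (8 blocks): {E,V} | {A,F,I} | {K,N} | {T} | {U} | {W} | {Z} | {H,J}.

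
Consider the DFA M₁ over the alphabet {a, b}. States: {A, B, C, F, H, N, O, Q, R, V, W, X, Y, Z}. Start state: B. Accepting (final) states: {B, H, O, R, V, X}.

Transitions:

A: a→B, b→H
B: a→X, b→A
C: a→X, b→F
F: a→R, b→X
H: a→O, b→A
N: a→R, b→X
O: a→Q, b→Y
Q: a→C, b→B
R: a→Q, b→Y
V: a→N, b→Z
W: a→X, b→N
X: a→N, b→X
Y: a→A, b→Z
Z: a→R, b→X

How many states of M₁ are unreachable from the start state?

2

No path from B leads to V, W; the other 12 states are all reachable.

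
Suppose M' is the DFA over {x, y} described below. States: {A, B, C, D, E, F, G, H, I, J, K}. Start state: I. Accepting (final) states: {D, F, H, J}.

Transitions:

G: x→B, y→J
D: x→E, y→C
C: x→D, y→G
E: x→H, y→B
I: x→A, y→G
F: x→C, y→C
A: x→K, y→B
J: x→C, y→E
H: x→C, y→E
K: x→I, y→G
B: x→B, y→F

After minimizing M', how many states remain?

4

All states are reachable from the start state.
Initial partition by acceptance: {D,F,H,J} | {A,B,C,E,G,I,K}.
Split {A,B,C,E,G,I,K} by δ(·,x) → {A,B,G,I,K} and {C,E}.
Refine {A,B,G,I,K} on symbol y: members go to different blocks, giving {A,I,K} and {B,G}.
Stable partition: {D,F,H,J} | {A,I,K} | {C,E} | {B,G} — 4 equivalence classes.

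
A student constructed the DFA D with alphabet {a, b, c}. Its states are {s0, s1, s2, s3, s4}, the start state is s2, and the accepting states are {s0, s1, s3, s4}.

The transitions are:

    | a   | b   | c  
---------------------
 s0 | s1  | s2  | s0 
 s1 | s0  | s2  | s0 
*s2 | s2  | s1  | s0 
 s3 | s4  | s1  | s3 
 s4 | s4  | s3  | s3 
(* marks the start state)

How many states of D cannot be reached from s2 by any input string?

2

Starting at s2 and following transitions, the reachable set is {s0, s1, s2}. That leaves s3, s4 unreachable — 2 in total.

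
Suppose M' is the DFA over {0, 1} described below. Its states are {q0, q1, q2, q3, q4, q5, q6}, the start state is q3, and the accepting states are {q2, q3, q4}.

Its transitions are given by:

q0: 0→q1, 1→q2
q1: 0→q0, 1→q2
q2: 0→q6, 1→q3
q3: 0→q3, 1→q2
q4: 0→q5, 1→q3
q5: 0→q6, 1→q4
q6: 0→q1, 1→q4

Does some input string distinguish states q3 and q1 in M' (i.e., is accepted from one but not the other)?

Yes

Start with accepting vs non-accepting: {q2,q3,q4} | {q0,q1,q5,q6}.
Refine {q2,q3,q4} on symbol 0: members go to different blocks, giving {q2,q4} and {q3}.
Stable partition: {q2,q4} | {q0,q1,q5,q6} | {q3} — 3 equivalence classes.
q3 and q1 end up in different blocks, so they are distinguishable. For instance, the string 'ε' is accepted from only q3.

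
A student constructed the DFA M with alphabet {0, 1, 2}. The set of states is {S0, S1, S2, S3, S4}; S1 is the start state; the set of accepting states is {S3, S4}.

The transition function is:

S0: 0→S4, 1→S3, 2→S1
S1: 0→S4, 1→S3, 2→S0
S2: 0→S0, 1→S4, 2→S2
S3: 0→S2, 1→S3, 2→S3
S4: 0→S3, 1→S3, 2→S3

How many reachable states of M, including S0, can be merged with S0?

P0 = {S3,S4} | {S0,S1,S2}.
Refine {S3,S4} on symbol 0: members go to different blocks, giving {S3} and {S4}.
On input 0, block {S0,S1,S2} splits into {S0,S1} and {S2}.
No further refinement is possible. Final partition (4 blocks): {S3} | {S0,S1} | {S4} | {S2}.
The equivalence class containing S0 is {S0,S1}, of size 2.

2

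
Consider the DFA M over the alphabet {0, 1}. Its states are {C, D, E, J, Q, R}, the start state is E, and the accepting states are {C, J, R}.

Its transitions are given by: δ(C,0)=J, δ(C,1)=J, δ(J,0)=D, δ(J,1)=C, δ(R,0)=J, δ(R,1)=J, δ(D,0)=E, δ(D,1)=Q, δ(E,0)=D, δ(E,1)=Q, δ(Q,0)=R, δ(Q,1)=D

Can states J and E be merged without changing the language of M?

No

All states are reachable from the start state.
Initial partition by acceptance: {C,J,R} | {D,E,Q}.
Refine {C,J,R} on symbol 0: members go to different blocks, giving {C,R} and {J}.
Refine {D,E,Q} on symbol 0: members go to different blocks, giving {D,E} and {Q}.
No further refinement is possible. Final partition (4 blocks): {C,R} | {D,E} | {J} | {Q}.
J and E end up in different blocks, so they are distinguishable. For instance, the string 'ε' is accepted from only J.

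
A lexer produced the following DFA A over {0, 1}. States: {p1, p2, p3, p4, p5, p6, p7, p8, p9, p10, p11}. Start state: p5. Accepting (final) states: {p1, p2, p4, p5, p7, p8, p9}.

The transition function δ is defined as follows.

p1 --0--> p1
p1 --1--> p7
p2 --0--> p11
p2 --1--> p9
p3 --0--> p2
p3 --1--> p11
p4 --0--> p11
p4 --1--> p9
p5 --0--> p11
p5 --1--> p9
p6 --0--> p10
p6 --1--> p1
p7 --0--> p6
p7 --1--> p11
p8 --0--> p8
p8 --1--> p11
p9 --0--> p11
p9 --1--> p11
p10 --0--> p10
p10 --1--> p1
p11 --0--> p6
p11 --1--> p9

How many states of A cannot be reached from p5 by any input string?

4

Starting at p5 and following transitions, the reachable set is {p1, p5, p6, p7, p9, p10, p11}. That leaves p2, p3, p4, p8 unreachable — 4 in total.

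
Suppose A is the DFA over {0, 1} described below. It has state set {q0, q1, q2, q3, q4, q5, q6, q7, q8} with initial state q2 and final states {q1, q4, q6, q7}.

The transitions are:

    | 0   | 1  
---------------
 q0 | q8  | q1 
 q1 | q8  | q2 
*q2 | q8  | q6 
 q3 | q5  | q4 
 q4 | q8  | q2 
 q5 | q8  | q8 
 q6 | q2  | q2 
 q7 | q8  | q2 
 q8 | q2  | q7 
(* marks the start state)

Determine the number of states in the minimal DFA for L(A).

First remove the unreachable states {q0,q1,q3,q4,q5}; 4 states remain.
Initial partition by acceptance: {q6,q7} | {q2,q8}.
No further refinement is possible. Final partition (2 blocks): {q6,q7} | {q2,q8}.

2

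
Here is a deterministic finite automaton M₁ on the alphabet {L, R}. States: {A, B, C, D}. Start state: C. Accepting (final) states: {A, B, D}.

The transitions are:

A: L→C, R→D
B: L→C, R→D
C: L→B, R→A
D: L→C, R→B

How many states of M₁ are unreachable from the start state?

0

A breadth-first search from the start state visits every state.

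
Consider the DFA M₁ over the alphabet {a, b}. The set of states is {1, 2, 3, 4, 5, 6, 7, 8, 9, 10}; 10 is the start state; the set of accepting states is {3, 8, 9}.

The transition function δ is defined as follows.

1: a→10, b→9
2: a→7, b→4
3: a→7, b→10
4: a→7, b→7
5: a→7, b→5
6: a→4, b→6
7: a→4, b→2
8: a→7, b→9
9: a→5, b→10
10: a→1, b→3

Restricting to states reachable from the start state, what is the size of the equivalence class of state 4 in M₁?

4

Reachable states from the start: {1,2,3,4,5,7,9,10}. Unreachable: {6,8} — drop them.
Start with accepting vs non-accepting: {3,9} | {1,2,4,5,7,10}.
On input b, block {1,2,4,5,7,10} splits into {2,4,5,7} and {1,10}.
No further refinement is possible. Final partition (3 blocks): {3,9} | {2,4,5,7} | {1,10}.
State 4 belongs to the block {2,4,5,7}, which has 4 states.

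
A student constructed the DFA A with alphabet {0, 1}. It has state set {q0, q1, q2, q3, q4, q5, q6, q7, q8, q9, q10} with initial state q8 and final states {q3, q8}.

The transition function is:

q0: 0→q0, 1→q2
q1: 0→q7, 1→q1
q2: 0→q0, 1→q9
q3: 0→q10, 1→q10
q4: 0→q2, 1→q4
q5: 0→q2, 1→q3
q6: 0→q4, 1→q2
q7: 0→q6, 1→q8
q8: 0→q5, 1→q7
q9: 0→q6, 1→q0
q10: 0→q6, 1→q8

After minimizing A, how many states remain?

3

States {q1} cannot be reached from the start state, so discard them.
Start with accepting vs non-accepting: {q3,q8} | {q0,q2,q4,q5,q6,q7,q9,q10}.
Refine {q0,q2,q4,q5,q6,q7,q9,q10} on symbol 1: members go to different blocks, giving {q0,q2,q4,q6,q9} and {q5,q7,q10}.
No further refinement is possible. Final partition (3 blocks): {q3,q8} | {q0,q2,q4,q6,q9} | {q5,q7,q10}.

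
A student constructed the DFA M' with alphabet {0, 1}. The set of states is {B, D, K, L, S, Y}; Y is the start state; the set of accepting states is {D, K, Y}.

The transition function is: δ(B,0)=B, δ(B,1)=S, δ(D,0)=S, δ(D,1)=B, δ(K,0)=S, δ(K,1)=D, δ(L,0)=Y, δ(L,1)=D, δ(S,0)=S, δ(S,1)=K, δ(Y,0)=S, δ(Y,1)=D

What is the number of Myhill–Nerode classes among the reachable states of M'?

4

First remove the unreachable states {L}; 5 states remain.
P0 = {D,K,Y} | {B,S}.
On input 1, block {D,K,Y} splits into {K,Y} and {D}.
On input 1, block {B,S} splits into {S} and {B}.
Stable partition: {K,Y} | {S} | {D} | {B} — 4 equivalence classes.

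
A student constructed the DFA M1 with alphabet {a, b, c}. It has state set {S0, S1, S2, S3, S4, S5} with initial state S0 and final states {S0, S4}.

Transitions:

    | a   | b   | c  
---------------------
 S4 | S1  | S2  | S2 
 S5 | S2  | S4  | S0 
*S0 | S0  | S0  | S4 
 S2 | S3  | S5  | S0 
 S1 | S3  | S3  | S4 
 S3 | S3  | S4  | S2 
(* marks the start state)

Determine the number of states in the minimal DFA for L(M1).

6

Start with accepting vs non-accepting: {S0,S4} | {S1,S2,S3,S5}.
Split {S0,S4} by δ(·,a) → {S0} and {S4}.
On input b, block {S1,S2,S3,S5} splits into {S1,S2} and {S3,S5}.
Split {S1,S2} by δ(·,c) → {S1} and {S2}.
Split {S3,S5} by δ(·,a) → {S3} and {S5}.
Stable partition: {S0} | {S1} | {S4} | {S3} | {S2} | {S5} — 6 equivalence classes.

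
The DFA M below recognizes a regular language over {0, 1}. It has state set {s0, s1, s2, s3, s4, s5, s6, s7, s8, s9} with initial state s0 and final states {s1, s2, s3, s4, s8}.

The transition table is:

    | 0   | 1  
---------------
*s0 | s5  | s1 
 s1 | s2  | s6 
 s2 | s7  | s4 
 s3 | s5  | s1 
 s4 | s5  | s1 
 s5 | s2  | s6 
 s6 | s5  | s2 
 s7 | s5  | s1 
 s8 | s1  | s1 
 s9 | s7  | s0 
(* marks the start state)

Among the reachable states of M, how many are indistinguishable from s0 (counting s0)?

2

States {s3,s8,s9} cannot be reached from the start state, so discard them.
Initial partition by acceptance: {s1,s2,s4} | {s0,s5,s6,s7}.
Refine {s1,s2,s4} on symbol 0: members go to different blocks, giving {s2,s4} and {s1}.
Refine {s2,s4} on symbol 1: members go to different blocks, giving {s2} and {s4}.
Split {s0,s5,s6,s7} by δ(·,0) → {s0,s6,s7} and {s5}.
Refine {s0,s6,s7} on symbol 1: members go to different blocks, giving {s0,s7} and {s6}.
Stable partition: {s2} | {s0,s7} | {s1} | {s4} | {s5} | {s6} — 6 equivalence classes.
The equivalence class containing s0 is {s0,s7}, of size 2.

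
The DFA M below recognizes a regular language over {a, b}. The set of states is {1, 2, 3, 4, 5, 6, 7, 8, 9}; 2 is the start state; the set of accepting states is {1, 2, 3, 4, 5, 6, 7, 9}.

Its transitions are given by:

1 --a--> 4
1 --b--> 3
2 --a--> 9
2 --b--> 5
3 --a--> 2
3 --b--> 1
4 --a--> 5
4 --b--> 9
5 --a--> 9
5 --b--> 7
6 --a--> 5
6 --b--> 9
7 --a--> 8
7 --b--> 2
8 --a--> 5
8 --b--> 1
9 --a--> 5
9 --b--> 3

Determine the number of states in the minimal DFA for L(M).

8

First remove the unreachable states {6}; 8 states remain.
Start with accepting vs non-accepting: {1,2,3,4,5,7,9} | {8}.
Refine {1,2,3,4,5,7,9} on symbol a: members go to different blocks, giving {1,2,3,4,5,9} and {7}.
Split {1,2,3,4,5,9} by δ(·,b) → {1,2,3,4,9} and {5}.
On input a, block {1,2,3,4,9} splits into {1,2,3} and {4,9}.
Split {1,2,3} by δ(·,a) → {1,2} and {3}.
Split {1,2} by δ(·,b) → {1} and {2}.
Refine {4,9} on symbol b: members go to different blocks, giving {4} and {9}.
The partition is now stable with 8 blocks: {1} | {8} | {7} | {5} | {4} | {3} | {2} | {9}.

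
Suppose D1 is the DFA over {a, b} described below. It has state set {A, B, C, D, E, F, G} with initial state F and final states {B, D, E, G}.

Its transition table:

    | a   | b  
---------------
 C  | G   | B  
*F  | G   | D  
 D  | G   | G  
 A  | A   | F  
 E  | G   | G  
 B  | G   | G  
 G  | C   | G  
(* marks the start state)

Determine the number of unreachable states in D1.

2

Starting at F and following transitions, the reachable set is {B, C, D, F, G}. That leaves A, E unreachable — 2 in total.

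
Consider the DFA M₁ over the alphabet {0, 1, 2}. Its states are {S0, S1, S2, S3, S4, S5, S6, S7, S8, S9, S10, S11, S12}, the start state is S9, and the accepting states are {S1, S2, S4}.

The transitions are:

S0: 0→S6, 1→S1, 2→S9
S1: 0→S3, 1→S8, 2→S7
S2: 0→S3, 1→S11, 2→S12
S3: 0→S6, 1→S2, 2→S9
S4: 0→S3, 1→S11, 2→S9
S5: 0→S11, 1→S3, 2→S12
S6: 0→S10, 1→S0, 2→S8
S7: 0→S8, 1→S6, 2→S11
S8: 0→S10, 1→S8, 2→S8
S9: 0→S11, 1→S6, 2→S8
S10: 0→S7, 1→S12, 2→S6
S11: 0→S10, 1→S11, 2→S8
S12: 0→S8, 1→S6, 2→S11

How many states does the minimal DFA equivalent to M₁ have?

6

Reachable states from the start: {S0,S1,S2,S3,S6,S7,S8,S9,S10,S11,S12}. Unreachable: {S4,S5} — drop them.
P0 = {S1,S2} | {S0,S3,S6,S7,S8,S9,S10,S11,S12}.
Split {S0,S3,S6,S7,S8,S9,S10,S11,S12} by δ(·,1) → {S6,S7,S8,S9,S10,S11,S12} and {S0,S3}.
Split {S6,S7,S8,S9,S10,S11,S12} by δ(·,1) → {S7,S8,S9,S10,S11,S12} and {S6}.
On input 1, block {S7,S8,S9,S10,S11,S12} splits into {S7,S9,S12} and {S8,S10,S11}.
Refine {S8,S10,S11} on symbol 0: members go to different blocks, giving {S8,S11} and {S10}.
No further refinement is possible. Final partition (6 blocks): {S1,S2} | {S7,S9,S12} | {S0,S3} | {S6} | {S8,S11} | {S10}.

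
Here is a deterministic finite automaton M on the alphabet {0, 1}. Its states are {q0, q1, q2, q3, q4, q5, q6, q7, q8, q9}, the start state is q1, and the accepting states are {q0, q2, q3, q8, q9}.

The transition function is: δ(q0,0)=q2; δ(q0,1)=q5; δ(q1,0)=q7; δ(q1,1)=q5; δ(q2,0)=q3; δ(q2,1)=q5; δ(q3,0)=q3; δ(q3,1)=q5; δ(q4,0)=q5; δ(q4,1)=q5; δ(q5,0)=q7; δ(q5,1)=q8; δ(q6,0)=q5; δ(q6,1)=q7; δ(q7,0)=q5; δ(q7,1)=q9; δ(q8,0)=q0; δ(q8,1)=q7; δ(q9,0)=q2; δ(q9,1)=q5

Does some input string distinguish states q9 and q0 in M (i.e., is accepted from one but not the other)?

States {q4,q6} cannot be reached from the start state, so discard them.
Initial partition by acceptance: {q0,q2,q3,q8,q9} | {q1,q5,q7}.
Split {q1,q5,q7} by δ(·,1) → {q5,q7} and {q1}.
Stable partition: {q0,q2,q3,q8,q9} | {q5,q7} | {q1} — 3 equivalence classes.
q9 and q0 lie in the same block of the stable partition, so they are equivalent — no string distinguishes them.

No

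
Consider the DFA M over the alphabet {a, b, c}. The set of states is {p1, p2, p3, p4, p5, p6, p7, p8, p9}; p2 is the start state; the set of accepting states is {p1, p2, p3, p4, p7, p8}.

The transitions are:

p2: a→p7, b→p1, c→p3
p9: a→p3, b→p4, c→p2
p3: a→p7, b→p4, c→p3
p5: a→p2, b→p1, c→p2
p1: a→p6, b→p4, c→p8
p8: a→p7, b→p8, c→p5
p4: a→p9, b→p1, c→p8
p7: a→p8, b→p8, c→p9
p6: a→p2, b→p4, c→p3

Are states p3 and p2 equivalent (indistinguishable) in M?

Yes

Every state is reachable, so we keep all 9.
Start with accepting vs non-accepting: {p1,p2,p3,p4,p7,p8} | {p5,p6,p9}.
Refine {p1,p2,p3,p4,p7,p8} on symbol a: members go to different blocks, giving {p2,p3,p7,p8} and {p1,p4}.
On input b, block {p2,p3,p7,p8} splits into {p2,p3} and {p7,p8}.
The partition is now stable with 4 blocks: {p2,p3} | {p5,p6,p9} | {p1,p4} | {p7,p8}.
p3 and p2 lie in the same block of the stable partition, so they are equivalent — no string distinguishes them.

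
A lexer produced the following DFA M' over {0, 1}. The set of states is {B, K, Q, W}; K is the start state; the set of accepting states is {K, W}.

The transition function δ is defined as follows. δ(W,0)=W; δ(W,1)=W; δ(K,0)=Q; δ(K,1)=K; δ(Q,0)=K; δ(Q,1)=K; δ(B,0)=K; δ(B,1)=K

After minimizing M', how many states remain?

2

First remove the unreachable states {B,W}; 2 states remain.
Initial partition by acceptance: {K} | {Q}.
No further refinement is possible. Final partition (2 blocks): {K} | {Q}.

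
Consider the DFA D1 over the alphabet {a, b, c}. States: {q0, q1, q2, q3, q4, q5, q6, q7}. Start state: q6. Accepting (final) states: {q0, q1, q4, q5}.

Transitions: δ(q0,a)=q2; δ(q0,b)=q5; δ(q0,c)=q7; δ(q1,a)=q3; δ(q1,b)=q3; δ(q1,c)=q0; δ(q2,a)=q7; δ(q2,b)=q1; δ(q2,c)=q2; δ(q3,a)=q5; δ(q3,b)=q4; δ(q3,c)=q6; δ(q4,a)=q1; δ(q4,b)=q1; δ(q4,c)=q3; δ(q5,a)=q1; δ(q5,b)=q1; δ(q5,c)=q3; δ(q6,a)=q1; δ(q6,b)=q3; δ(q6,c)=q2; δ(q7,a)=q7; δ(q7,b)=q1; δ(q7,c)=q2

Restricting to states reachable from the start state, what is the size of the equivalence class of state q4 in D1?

2

P0 = {q0,q1,q4,q5} | {q2,q3,q6,q7}.
Refine {q0,q1,q4,q5} on symbol a: members go to different blocks, giving {q0,q1} and {q4,q5}.
On input b, block {q0,q1} splits into {q0} and {q1}.
On input a, block {q2,q3,q6,q7} splits into {q2,q7} and {q3} and {q6}.
The partition is now stable with 6 blocks: {q0} | {q2,q7} | {q4,q5} | {q1} | {q3} | {q6}.
The equivalence class containing q4 is {q4,q5}, of size 2.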